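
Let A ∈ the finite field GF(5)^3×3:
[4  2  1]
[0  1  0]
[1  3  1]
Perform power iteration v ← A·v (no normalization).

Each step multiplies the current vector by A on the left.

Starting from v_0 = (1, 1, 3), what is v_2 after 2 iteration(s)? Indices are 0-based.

v_2 = (0, 1, 4)

v_0 = (1, 1, 3).
v_1 = A·v_0 = (4, 1, 2).
v_2 = A·v_1 = (0, 1, 4).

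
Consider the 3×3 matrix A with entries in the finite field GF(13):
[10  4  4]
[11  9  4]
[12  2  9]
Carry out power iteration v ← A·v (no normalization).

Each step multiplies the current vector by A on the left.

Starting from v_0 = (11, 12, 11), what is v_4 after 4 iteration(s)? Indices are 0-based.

v_0 = (11, 12, 11).
v_1 = A·v_0 = (7, 0, 8).
v_2 = A·v_1 = (11, 5, 0).
v_3 = A·v_2 = (0, 10, 12).
v_4 = A·v_3 = (10, 8, 11).

v_4 = (10, 8, 11)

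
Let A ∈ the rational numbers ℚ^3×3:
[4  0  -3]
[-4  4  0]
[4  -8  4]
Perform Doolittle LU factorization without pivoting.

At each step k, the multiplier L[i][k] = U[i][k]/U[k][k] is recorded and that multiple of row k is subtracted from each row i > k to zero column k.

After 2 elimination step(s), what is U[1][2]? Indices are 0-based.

Step 1: pivot at (0,0) is 4.
  row1 ← row1 − (-1)·row0  ⇒  L[1][0]=-1, U row1=(0, 4, -3)
  row2 ← row2 − (1)·row0  ⇒  L[2][0]=1, U row2=(0, -8, 7)
Step 2: pivot at (1,1) is 4.
  row2 ← row2 − (-2)·row1  ⇒  L[2][1]=-2, U row2=(0, 0, 1)

U[1][2] = -3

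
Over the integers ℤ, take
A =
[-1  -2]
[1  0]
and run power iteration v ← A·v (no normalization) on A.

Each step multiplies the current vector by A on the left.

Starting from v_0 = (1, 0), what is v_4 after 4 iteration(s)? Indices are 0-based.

v_4 = (-1, 3)

v_0 = (1, 0).
v_1 = A·v_0 = (-1, 1).
v_2 = A·v_1 = (-1, -1).
v_3 = A·v_2 = (3, -1).
v_4 = A·v_3 = (-1, 3).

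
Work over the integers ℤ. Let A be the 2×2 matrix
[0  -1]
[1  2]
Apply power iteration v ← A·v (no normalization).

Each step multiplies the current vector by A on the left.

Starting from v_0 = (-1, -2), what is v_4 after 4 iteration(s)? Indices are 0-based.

v_0 = (-1, -2).
v_1 = A·v_0 = (2, -5).
v_2 = A·v_1 = (5, -8).
v_3 = A·v_2 = (8, -11).
v_4 = A·v_3 = (11, -14).

v_4 = (11, -14)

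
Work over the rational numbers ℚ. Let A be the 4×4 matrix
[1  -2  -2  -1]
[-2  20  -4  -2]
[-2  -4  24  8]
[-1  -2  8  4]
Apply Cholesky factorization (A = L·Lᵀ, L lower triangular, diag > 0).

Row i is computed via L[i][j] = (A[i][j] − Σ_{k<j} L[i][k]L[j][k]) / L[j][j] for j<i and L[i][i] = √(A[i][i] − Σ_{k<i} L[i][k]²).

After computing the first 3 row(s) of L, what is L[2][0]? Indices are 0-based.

L[2][0] = -2

Step 1: L[0][0] = √(1) = 1.
  L[1][0] = (-2) / L[0][0] = -2.
Step 2: L[1][1] = √(16) = 4.
  L[2][0] = (-2) / L[0][0] = -2.
  L[2][1] = (-8) / L[1][1] = -2.
Step 3: L[2][2] = √(16) = 4.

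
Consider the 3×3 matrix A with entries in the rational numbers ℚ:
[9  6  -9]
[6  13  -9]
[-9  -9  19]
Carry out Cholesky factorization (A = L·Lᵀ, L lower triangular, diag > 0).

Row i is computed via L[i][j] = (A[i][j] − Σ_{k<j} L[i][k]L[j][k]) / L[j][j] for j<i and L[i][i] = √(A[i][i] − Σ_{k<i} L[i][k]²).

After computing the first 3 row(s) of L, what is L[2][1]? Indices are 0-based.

Step 1: L[0][0] = √(9) = 3.
  L[1][0] = (6) / L[0][0] = 2.
Step 2: L[1][1] = √(9) = 3.
  L[2][0] = (-9) / L[0][0] = -3.
  L[2][1] = (-3) / L[1][1] = -1.
Step 3: L[2][2] = √(9) = 3.

L[2][1] = -1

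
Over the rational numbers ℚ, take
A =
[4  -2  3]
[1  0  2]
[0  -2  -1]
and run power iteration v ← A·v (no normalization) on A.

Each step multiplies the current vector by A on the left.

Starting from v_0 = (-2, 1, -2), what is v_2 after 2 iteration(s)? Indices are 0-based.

v_0 = (-2, 1, -2).
v_1 = A·v_0 = (-16, -6, 0).
v_2 = A·v_1 = (-52, -16, 12).

v_2 = (-52, -16, 12)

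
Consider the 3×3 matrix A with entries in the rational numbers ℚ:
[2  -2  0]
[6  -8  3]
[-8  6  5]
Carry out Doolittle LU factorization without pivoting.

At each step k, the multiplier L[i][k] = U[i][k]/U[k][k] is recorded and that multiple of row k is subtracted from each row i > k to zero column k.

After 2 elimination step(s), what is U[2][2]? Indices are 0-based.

U[2][2] = 2

[col 0] pivot 2
  R1 -= 3*R0 → (0, -2, 3)  (L[1][0] := 3)
  R2 -= -4*R0 → (0, -2, 5)  (L[2][0] := -4)
[col 1] pivot -2
  R2 -= 1*R1 → (0, 0, 2)  (L[2][1] := 1)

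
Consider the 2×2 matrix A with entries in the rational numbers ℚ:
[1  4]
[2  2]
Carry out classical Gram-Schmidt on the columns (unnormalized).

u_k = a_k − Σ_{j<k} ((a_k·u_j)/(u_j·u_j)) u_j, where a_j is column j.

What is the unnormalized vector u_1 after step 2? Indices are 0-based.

Step 1: u_0 = a_0 = (1, 2).
Step 2: u_1 = a_1 − (8/5)·u_0 = (12/5, -6/5).

u_1 = (12/5, -6/5)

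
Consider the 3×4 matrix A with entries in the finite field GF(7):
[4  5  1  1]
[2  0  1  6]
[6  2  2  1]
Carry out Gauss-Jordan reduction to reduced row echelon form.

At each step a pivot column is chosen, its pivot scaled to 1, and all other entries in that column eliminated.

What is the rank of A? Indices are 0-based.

pivot(0,0)=4: scale R0 → (1, 3, 2, 2)
  clear (1,0): R1 −= (2)R0 → (0, 1, 4, 2)
  clear (2,0): R2 −= (6)R0 → (0, 5, 4, 3)
pivot(1,1)=1: scale R1 → (0, 1, 4, 2)
  clear (0,1): R0 −= (3)R1 → (1, 0, 4, 3)
  clear (2,1): R2 −= (5)R1 → (0, 0, 5, 0)
pivot(2,2)=5: scale R2 → (0, 0, 1, 0)
  clear (0,2): R0 −= (4)R2 → (1, 0, 0, 3)
  clear (1,2): R1 −= (4)R2 → (0, 1, 0, 2)

rank = 3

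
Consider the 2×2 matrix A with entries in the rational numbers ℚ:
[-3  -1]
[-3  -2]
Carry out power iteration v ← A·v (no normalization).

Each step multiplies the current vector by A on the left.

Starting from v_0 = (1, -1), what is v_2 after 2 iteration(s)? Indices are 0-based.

v_0 = (1, -1).
v_1 = A·v_0 = (-2, -1).
v_2 = A·v_1 = (7, 8).

v_2 = (7, 8)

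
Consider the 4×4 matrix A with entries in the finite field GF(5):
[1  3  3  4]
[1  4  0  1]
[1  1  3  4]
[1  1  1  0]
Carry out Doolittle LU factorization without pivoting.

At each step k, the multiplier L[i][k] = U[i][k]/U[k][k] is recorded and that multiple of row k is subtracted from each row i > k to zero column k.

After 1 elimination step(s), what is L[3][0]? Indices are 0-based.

[col 0] pivot 1
  R1 -= 1*R0 → (0, 1, 2, 2)  (L[1][0] := 1)
  R2 -= 1*R0 → (0, 3, 0, 0)  (L[2][0] := 1)
  R3 -= 1*R0 → (0, 3, 3, 1)  (L[3][0] := 1)

L[3][0] = 1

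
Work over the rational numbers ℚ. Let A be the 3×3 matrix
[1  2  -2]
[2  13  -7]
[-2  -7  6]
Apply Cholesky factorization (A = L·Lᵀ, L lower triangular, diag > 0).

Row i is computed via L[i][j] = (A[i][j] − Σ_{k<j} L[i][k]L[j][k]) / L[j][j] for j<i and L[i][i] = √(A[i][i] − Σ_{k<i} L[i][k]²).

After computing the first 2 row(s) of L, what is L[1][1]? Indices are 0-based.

Step 1: L[0][0] = √(1) = 1.
  L[1][0] = (2) / L[0][0] = 2.
Step 2: L[1][1] = √(9) = 3.

L[1][1] = 3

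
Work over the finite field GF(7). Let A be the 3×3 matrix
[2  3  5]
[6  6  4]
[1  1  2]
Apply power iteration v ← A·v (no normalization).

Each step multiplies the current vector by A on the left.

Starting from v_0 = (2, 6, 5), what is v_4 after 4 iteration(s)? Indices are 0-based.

v_4 = (5, 3, 1)

v_0 = (2, 6, 5).
v_1 = A·v_0 = (5, 5, 4).
v_2 = A·v_1 = (3, 6, 4).
v_3 = A·v_2 = (2, 0, 3).
v_4 = A·v_3 = (5, 3, 1).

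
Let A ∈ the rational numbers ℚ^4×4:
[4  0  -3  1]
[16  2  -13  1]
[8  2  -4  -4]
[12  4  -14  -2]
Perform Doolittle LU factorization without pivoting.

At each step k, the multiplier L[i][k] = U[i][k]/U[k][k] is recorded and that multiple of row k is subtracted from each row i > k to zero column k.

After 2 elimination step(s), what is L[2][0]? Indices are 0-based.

L[2][0] = 2

[col 0] pivot 4
  R1 -= 4*R0 → (0, 2, -1, -3)  (L[1][0] := 4)
  R2 -= 2*R0 → (0, 2, 2, -6)  (L[2][0] := 2)
  R3 -= 3*R0 → (0, 4, -5, -5)  (L[3][0] := 3)
[col 1] pivot 2
  R2 -= 1*R1 → (0, 0, 3, -3)  (L[2][1] := 1)
  R3 -= 2*R1 → (0, 0, -3, 1)  (L[3][1] := 2)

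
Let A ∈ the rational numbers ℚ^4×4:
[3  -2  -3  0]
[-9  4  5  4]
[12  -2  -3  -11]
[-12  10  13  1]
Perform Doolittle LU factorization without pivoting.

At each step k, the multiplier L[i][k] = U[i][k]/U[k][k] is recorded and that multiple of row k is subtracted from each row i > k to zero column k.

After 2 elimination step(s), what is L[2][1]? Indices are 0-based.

L[2][1] = -3

k=0: U[0][0]=3
  eliminate (1,0): mult=-3, new row 1: (0, -2, -4, 4); set L[1][0]=-3
  eliminate (2,0): mult=4, new row 2: (0, 6, 9, -11); set L[2][0]=4
  eliminate (3,0): mult=-4, new row 3: (0, 2, 1, 1); set L[3][0]=-4
k=1: U[1][1]=-2
  eliminate (2,1): mult=-3, new row 2: (0, 0, -3, 1); set L[2][1]=-3
  eliminate (3,1): mult=-1, new row 3: (0, 0, -3, 5); set L[3][1]=-1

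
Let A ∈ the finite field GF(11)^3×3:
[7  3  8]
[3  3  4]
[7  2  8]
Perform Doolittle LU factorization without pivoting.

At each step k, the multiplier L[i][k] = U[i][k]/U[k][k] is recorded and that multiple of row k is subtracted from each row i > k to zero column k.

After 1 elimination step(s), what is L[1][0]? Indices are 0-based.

L[1][0] = 2

Step 1: pivot at (0,0) is 7.
  row1 ← row1 − (2)·row0  ⇒  L[1][0]=2, U row1=(0, 8, 10)
  row2 ← row2 − (1)·row0  ⇒  L[2][0]=1, U row2=(0, 10, 0)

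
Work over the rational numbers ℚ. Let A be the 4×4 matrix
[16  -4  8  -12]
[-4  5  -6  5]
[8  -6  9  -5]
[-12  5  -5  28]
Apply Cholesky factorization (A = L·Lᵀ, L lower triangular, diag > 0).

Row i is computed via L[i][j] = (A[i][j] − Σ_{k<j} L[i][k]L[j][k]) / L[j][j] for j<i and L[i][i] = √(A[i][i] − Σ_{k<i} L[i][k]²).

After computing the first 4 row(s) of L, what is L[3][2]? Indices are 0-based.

L[3][2] = 3

Step 1: L[0][0] = √(16) = 4.
  L[1][0] = (-4) / L[0][0] = -1.
Step 2: L[1][1] = √(4) = 2.
  L[2][0] = (8) / L[0][0] = 2.
  L[2][1] = (-4) / L[1][1] = -2.
Step 3: L[2][2] = √(1) = 1.
  L[3][0] = (-12) / L[0][0] = -3.
  L[3][1] = (2) / L[1][1] = 1.
  L[3][2] = (3) / L[2][2] = 3.
Step 4: L[3][3] = √(9) = 3.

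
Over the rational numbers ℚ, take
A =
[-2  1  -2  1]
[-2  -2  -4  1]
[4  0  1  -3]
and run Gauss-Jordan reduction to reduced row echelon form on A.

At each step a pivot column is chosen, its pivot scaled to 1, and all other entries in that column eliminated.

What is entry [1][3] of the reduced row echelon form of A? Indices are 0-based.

M[1][3] = -2/13

pivot(0,0)=-2: scale R0 → (1, -1/2, 1, -1/2)
  clear (1,0): R1 −= (-2)R0 → (0, -3, -2, 0)
  clear (2,0): R2 −= (4)R0 → (0, 2, -3, -1)
pivot(1,1)=-3: scale R1 → (0, 1, 2/3, 0)
  clear (0,1): R0 −= (-1/2)R1 → (1, 0, 4/3, -1/2)
  clear (2,1): R2 −= (2)R1 → (0, 0, -13/3, -1)
pivot(2,2)=-13/3: scale R2 → (0, 0, 1, 3/13)
  clear (0,2): R0 −= (4/3)R2 → (1, 0, 0, -21/26)
  clear (1,2): R1 −= (2/3)R2 → (0, 1, 0, -2/13)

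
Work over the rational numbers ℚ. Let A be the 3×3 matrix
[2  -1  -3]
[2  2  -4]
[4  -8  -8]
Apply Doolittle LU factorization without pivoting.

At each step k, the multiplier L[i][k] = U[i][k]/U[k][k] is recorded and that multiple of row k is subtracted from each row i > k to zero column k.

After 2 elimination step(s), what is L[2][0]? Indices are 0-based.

k=0: U[0][0]=2
  eliminate (1,0): mult=1, new row 1: (0, 3, -1); set L[1][0]=1
  eliminate (2,0): mult=2, new row 2: (0, -6, -2); set L[2][0]=2
k=1: U[1][1]=3
  eliminate (2,1): mult=-2, new row 2: (0, 0, -4); set L[2][1]=-2

L[2][0] = 2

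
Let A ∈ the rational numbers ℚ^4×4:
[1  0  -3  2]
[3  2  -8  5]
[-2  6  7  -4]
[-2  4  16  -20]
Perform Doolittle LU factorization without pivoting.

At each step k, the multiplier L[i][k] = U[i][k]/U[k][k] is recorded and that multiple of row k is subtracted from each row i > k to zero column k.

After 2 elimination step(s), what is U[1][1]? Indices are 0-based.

k=0: U[0][0]=1
  eliminate (1,0): mult=3, new row 1: (0, 2, 1, -1); set L[1][0]=3
  eliminate (2,0): mult=-2, new row 2: (0, 6, 1, 0); set L[2][0]=-2
  eliminate (3,0): mult=-2, new row 3: (0, 4, 10, -16); set L[3][0]=-2
k=1: U[1][1]=2
  eliminate (2,1): mult=3, new row 2: (0, 0, -2, 3); set L[2][1]=3
  eliminate (3,1): mult=2, new row 3: (0, 0, 8, -14); set L[3][1]=2

U[1][1] = 2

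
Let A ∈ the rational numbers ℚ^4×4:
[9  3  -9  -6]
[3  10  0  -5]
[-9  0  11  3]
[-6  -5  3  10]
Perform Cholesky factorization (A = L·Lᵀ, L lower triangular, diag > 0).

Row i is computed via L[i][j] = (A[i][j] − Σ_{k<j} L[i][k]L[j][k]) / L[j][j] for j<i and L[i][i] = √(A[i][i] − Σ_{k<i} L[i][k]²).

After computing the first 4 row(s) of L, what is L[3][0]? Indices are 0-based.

Step 1: L[0][0] = √(9) = 3.
  L[1][0] = (3) / L[0][0] = 1.
Step 2: L[1][1] = √(9) = 3.
  L[2][0] = (-9) / L[0][0] = -3.
  L[2][1] = (3) / L[1][1] = 1.
Step 3: L[2][2] = √(1) = 1.
  L[3][0] = (-6) / L[0][0] = -2.
  L[3][1] = (-3) / L[1][1] = -1.
  L[3][2] = (-2) / L[2][2] = -2.
Step 4: L[3][3] = √(1) = 1.

L[3][0] = -2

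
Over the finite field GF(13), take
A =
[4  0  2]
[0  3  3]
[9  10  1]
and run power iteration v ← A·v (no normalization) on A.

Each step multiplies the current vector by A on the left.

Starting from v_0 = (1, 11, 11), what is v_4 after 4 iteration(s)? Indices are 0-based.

v_4 = (4, 3, 12)

v_0 = (1, 11, 11).
v_1 = A·v_0 = (0, 1, 0).
v_2 = A·v_1 = (0, 3, 10).
v_3 = A·v_2 = (7, 0, 1).
v_4 = A·v_3 = (4, 3, 12).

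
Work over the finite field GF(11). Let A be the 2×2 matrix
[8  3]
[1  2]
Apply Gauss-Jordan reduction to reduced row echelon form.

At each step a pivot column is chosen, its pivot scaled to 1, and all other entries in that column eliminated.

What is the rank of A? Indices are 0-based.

pivot(0,0)=8: scale R0 → (1, 10)
  clear (1,0): R1 −= (1)R0 → (0, 3)
pivot(1,1)=3: scale R1 → (0, 1)
  clear (0,1): R0 −= (10)R1 → (1, 0)

rank = 2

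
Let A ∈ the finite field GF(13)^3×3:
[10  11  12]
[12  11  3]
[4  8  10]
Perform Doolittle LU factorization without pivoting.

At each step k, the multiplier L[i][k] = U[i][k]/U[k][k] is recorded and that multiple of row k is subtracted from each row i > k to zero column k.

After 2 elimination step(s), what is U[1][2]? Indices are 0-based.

U[1][2] = 12

k=0: U[0][0]=10
  eliminate (1,0): mult=9, new row 1: (0, 3, 12); set L[1][0]=9
  eliminate (2,0): mult=3, new row 2: (0, 1, 0); set L[2][0]=3
k=1: U[1][1]=3
  eliminate (2,1): mult=9, new row 2: (0, 0, 9); set L[2][1]=9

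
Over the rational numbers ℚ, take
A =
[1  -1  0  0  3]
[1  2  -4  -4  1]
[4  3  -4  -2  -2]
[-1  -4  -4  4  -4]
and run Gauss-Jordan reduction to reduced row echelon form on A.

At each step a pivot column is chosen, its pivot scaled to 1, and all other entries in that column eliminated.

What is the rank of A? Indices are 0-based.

rank = 4

step 1: normalize row 0 (÷1) = (1, -1, 0, 0, 3)
  row 1: subtract 1×row0 = (0, 3, -4, -4, -2)
  row 2: subtract 4×row0 = (0, 7, -4, -2, -14)
  row 3: subtract -1×row0 = (0, -5, -4, 4, -1)
step 2: normalize row 1 (÷3) = (0, 1, -4/3, -4/3, -2/3)
  row 0: subtract -1×row1 = (1, 0, -4/3, -4/3, 7/3)
  row 2: subtract 7×row1 = (0, 0, 16/3, 22/3, -28/3)
  row 3: subtract -5×row1 = (0, 0, -32/3, -8/3, -13/3)
step 3: normalize row 2 (÷16/3) = (0, 0, 1, 11/8, -7/4)
  row 0: subtract -4/3×row2 = (1, 0, 0, 1/2, 0)
  row 1: subtract -4/3×row2 = (0, 1, 0, 1/2, -3)
  row 3: subtract -32/3×row2 = (0, 0, 0, 12, -23)
step 4: normalize row 3 (÷12) = (0, 0, 0, 1, -23/12)
  row 0: subtract 1/2×row3 = (1, 0, 0, 0, 23/24)
  row 1: subtract 1/2×row3 = (0, 1, 0, 0, -49/24)
  row 2: subtract 11/8×row3 = (0, 0, 1, 0, 85/96)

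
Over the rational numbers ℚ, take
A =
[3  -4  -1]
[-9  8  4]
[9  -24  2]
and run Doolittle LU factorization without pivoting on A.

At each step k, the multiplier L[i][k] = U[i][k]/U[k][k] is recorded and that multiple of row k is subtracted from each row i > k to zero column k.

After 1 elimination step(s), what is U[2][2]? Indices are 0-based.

k=0: U[0][0]=3
  eliminate (1,0): mult=-3, new row 1: (0, -4, 1); set L[1][0]=-3
  eliminate (2,0): mult=3, new row 2: (0, -12, 5); set L[2][0]=3

U[2][2] = 5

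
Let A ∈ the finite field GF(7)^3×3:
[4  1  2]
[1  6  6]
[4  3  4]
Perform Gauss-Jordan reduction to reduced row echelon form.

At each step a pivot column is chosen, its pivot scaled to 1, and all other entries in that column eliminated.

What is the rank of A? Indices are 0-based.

rank = 3

pivot(0,0)=4: scale R0 → (1, 2, 4)
  clear (1,0): R1 −= (1)R0 → (0, 4, 2)
  clear (2,0): R2 −= (4)R0 → (0, 2, 2)
pivot(1,1)=4: scale R1 → (0, 1, 4)
  clear (0,1): R0 −= (2)R1 → (1, 0, 3)
  clear (2,1): R2 −= (2)R1 → (0, 0, 1)
pivot(2,2)=1: scale R2 → (0, 0, 1)
  clear (0,2): R0 −= (3)R2 → (1, 0, 0)
  clear (1,2): R1 −= (4)R2 → (0, 1, 0)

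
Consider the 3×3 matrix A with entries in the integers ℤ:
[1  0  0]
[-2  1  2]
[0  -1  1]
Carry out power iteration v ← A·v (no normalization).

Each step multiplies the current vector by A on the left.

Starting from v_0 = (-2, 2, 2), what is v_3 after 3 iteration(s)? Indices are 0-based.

v_0 = (-2, 2, 2).
v_1 = A·v_0 = (-2, 10, 0).
v_2 = A·v_1 = (-2, 14, -10).
v_3 = A·v_2 = (-2, -2, -24).

v_3 = (-2, -2, -24)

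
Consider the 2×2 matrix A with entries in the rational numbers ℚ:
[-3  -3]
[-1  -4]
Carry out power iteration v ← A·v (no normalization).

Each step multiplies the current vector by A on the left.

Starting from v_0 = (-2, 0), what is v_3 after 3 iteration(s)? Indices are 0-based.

v_0 = (-2, 0).
v_1 = A·v_0 = (6, 2).
v_2 = A·v_1 = (-24, -14).
v_3 = A·v_2 = (114, 80).

v_3 = (114, 80)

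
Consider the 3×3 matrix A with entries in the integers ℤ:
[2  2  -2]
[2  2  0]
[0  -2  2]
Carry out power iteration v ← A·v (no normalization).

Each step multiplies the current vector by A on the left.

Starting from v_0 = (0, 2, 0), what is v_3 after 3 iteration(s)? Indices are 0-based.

v_0 = (0, 2, 0).
v_1 = A·v_0 = (4, 4, -4).
v_2 = A·v_1 = (24, 16, -16).
v_3 = A·v_2 = (112, 80, -64).

v_3 = (112, 80, -64)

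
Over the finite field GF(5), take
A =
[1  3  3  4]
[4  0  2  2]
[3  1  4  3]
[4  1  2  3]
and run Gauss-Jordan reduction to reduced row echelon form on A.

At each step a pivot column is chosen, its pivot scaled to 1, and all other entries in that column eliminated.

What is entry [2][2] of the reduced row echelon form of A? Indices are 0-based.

M[2][2] = 0

pivot(0,0)=1: scale R0 → (1, 3, 3, 4)
  clear (1,0): R1 −= (4)R0 → (0, 3, 0, 1)
  clear (2,0): R2 −= (3)R0 → (0, 2, 0, 1)
  clear (3,0): R3 −= (4)R0 → (0, 4, 0, 2)
pivot(1,1)=3: scale R1 → (0, 1, 0, 2)
  clear (0,1): R0 −= (3)R1 → (1, 0, 3, 3)
  clear (2,1): R2 −= (2)R1 → (0, 0, 0, 2)
  clear (3,1): R3 −= (4)R1 → (0, 0, 0, 4)
col 2: no nonzero at/below row 2; advance.
pivot(2,3)=2: scale R2 → (0, 0, 0, 1)
  clear (0,3): R0 −= (3)R2 → (1, 0, 3, 0)
  clear (1,3): R1 −= (2)R2 → (0, 1, 0, 0)
  clear (3,3): R3 −= (4)R2 → (0, 0, 0, 0)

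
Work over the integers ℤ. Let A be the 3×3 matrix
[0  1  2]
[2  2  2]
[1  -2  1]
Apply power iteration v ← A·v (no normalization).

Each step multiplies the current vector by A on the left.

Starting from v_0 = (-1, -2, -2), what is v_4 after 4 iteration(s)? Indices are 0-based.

v_4 = (88, 42, 159)

v_0 = (-1, -2, -2).
v_1 = A·v_0 = (-6, -10, 1).
v_2 = A·v_1 = (-8, -30, 15).
v_3 = A·v_2 = (0, -46, 67).
v_4 = A·v_3 = (88, 42, 159).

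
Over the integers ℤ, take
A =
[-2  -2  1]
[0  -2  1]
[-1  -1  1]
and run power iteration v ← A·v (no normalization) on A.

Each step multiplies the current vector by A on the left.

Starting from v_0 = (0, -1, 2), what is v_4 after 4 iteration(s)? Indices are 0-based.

v_0 = (0, -1, 2).
v_1 = A·v_0 = (4, 4, 3).
v_2 = A·v_1 = (-13, -5, -5).
v_3 = A·v_2 = (31, 5, 13).
v_4 = A·v_3 = (-59, 3, -23).

v_4 = (-59, 3, -23)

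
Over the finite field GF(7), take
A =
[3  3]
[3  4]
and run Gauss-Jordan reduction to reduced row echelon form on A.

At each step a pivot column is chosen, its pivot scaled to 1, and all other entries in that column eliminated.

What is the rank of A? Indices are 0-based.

step 1: normalize row 0 (÷3) = (1, 1)
  row 1: subtract 3×row0 = (0, 1)
step 2: normalize row 1 (÷1) = (0, 1)
  row 0: subtract 1×row1 = (1, 0)

rank = 2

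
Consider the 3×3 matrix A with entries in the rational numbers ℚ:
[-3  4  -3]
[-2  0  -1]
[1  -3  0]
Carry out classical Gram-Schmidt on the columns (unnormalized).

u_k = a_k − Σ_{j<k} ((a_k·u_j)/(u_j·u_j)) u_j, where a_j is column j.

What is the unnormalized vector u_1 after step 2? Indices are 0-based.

u_1 = (11/14, -15/7, -27/14)

Step 1: u_0 = a_0 = (-3, -2, 1).
Step 2: u_1 = a_1 − (-15/14)·u_0 = (11/14, -15/7, -27/14).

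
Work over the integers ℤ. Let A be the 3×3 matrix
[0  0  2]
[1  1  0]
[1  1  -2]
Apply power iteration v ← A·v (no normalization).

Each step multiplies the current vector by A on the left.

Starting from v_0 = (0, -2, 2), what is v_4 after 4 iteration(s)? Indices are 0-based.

v_0 = (0, -2, 2).
v_1 = A·v_0 = (4, -2, -6).
v_2 = A·v_1 = (-12, 2, 14).
v_3 = A·v_2 = (28, -10, -38).
v_4 = A·v_3 = (-76, 18, 94).

v_4 = (-76, 18, 94)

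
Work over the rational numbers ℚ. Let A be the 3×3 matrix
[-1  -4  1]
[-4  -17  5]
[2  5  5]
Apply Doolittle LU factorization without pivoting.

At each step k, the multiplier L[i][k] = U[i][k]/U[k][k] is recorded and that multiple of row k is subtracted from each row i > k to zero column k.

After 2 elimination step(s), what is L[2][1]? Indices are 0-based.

L[2][1] = 3

k=0: U[0][0]=-1
  eliminate (1,0): mult=4, new row 1: (0, -1, 1); set L[1][0]=4
  eliminate (2,0): mult=-2, new row 2: (0, -3, 7); set L[2][0]=-2
k=1: U[1][1]=-1
  eliminate (2,1): mult=3, new row 2: (0, 0, 4); set L[2][1]=3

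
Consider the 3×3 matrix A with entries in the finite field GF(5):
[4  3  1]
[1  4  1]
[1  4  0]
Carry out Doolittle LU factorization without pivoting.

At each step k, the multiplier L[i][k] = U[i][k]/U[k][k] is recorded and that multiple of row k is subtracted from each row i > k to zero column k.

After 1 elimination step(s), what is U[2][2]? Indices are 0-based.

Step 1: pivot at (0,0) is 4.
  row1 ← row1 − (4)·row0  ⇒  L[1][0]=4, U row1=(0, 2, 2)
  row2 ← row2 − (4)·row0  ⇒  L[2][0]=4, U row2=(0, 2, 1)

U[2][2] = 1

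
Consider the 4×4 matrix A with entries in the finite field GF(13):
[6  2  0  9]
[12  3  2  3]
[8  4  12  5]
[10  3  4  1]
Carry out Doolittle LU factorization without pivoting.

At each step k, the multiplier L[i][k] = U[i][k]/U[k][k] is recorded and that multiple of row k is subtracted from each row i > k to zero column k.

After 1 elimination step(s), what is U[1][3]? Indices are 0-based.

U[1][3] = 11

[col 0] pivot 6
  R1 -= 2*R0 → (0, 12, 2, 11)  (L[1][0] := 2)
  R2 -= 10*R0 → (0, 10, 12, 6)  (L[2][0] := 10)
  R3 -= 6*R0 → (0, 4, 4, 12)  (L[3][0] := 6)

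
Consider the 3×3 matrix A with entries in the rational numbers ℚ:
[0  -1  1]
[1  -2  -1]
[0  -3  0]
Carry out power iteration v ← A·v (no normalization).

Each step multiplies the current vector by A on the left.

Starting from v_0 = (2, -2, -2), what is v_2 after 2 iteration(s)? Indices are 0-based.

v_0 = (2, -2, -2).
v_1 = A·v_0 = (0, 8, 6).
v_2 = A·v_1 = (-2, -22, -24).

v_2 = (-2, -22, -24)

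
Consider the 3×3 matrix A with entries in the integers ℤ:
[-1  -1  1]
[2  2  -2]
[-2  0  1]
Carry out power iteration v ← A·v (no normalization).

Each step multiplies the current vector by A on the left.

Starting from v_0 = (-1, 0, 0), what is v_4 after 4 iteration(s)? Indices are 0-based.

v_0 = (-1, 0, 0).
v_1 = A·v_0 = (1, -2, 2).
v_2 = A·v_1 = (3, -6, 0).
v_3 = A·v_2 = (3, -6, -6).
v_4 = A·v_3 = (-3, 6, -12).

v_4 = (-3, 6, -12)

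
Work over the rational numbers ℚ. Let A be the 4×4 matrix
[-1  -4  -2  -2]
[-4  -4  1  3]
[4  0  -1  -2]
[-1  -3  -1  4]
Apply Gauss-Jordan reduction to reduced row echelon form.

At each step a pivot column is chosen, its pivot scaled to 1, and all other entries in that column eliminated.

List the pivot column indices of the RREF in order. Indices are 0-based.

[1] R0 /= -1  ⇒  (1, 4, 2, 2)
     R1 -= -4·R0  ⇒  (0, 12, 9, 11)
     R2 -= 4·R0  ⇒  (0, -16, -9, -10)
     R3 -= -1·R0  ⇒  (0, 1, 1, 6)
[2] R1 /= 12  ⇒  (0, 1, 3/4, 11/12)
     R0 -= 4·R1  ⇒  (1, 0, -1, -5/3)
     R2 -= -16·R1  ⇒  (0, 0, 3, 14/3)
     R3 -= 1·R1  ⇒  (0, 0, 1/4, 61/12)
[3] R2 /= 3  ⇒  (0, 0, 1, 14/9)
     R0 -= -1·R2  ⇒  (1, 0, 0, -1/9)
     R1 -= 3/4·R2  ⇒  (0, 1, 0, -1/4)
     R3 -= 1/4·R2  ⇒  (0, 0, 0, 169/36)
[4] R3 /= 169/36  ⇒  (0, 0, 0, 1)
     R0 -= -1/9·R3  ⇒  (1, 0, 0, 0)
     R1 -= -1/4·R3  ⇒  (0, 1, 0, 0)
     R2 -= 14/9·R3  ⇒  (0, 0, 1, 0)

pivot columns: 0, 1, 2, 3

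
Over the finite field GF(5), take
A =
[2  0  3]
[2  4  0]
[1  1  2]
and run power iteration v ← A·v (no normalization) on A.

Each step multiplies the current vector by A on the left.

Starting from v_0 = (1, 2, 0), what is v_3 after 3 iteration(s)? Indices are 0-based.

v_0 = (1, 2, 0).
v_1 = A·v_0 = (2, 0, 3).
v_2 = A·v_1 = (3, 4, 3).
v_3 = A·v_2 = (0, 2, 3).

v_3 = (0, 2, 3)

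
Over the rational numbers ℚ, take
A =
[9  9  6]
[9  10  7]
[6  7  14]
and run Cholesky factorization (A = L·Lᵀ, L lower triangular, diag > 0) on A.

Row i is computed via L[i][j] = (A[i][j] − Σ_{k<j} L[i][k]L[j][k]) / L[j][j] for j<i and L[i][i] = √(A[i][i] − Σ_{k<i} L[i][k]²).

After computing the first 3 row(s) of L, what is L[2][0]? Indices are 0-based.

Step 1: L[0][0] = √(9) = 3.
  L[1][0] = (9) / L[0][0] = 3.
Step 2: L[1][1] = √(1) = 1.
  L[2][0] = (6) / L[0][0] = 2.
  L[2][1] = (1) / L[1][1] = 1.
Step 3: L[2][2] = √(9) = 3.

L[2][0] = 2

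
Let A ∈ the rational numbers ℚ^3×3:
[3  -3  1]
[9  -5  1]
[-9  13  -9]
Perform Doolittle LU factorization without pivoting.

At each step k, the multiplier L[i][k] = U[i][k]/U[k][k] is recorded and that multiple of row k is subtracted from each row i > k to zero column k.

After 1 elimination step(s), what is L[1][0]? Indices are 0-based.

k=0: U[0][0]=3
  eliminate (1,0): mult=3, new row 1: (0, 4, -2); set L[1][0]=3
  eliminate (2,0): mult=-3, new row 2: (0, 4, -6); set L[2][0]=-3

L[1][0] = 3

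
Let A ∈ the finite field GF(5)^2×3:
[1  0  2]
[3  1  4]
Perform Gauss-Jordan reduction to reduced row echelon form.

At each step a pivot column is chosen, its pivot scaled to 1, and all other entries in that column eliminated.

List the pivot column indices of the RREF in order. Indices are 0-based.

pivot columns: 0, 1

[1] R0 /= 1  ⇒  (1, 0, 2)
     R1 -= 3·R0  ⇒  (0, 1, 3)
[2] R1 /= 1  ⇒  (0, 1, 3)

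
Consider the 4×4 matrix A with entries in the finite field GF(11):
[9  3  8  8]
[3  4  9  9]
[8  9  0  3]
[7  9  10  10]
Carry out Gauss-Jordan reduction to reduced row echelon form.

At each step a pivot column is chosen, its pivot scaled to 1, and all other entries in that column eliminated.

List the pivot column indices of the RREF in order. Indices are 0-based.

[1] R0 /= 9  ⇒  (1, 4, 7, 7)
     R1 -= 3·R0  ⇒  (0, 3, 10, 10)
     R2 -= 8·R0  ⇒  (0, 10, 10, 2)
     R3 -= 7·R0  ⇒  (0, 3, 5, 5)
[2] R1 /= 3  ⇒  (0, 1, 7, 7)
     R0 -= 4·R1  ⇒  (1, 0, 1, 1)
     R2 -= 10·R1  ⇒  (0, 0, 6, 9)
     R3 -= 3·R1  ⇒  (0, 0, 6, 6)
[3] R2 /= 6  ⇒  (0, 0, 1, 7)
     R0 -= 1·R2  ⇒  (1, 0, 0, 5)
     R1 -= 7·R2  ⇒  (0, 1, 0, 2)
     R3 -= 6·R2  ⇒  (0, 0, 0, 8)
[4] R3 /= 8  ⇒  (0, 0, 0, 1)
     R0 -= 5·R3  ⇒  (1, 0, 0, 0)
     R1 -= 2·R3  ⇒  (0, 1, 0, 0)
     R2 -= 7·R3  ⇒  (0, 0, 1, 0)

pivot columns: 0, 1, 2, 3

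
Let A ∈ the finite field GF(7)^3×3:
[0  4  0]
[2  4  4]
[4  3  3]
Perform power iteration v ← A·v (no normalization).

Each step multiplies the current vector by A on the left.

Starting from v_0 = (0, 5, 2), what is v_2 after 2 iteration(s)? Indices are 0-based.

v_2 = (0, 5, 3)

v_0 = (0, 5, 2).
v_1 = A·v_0 = (6, 0, 0).
v_2 = A·v_1 = (0, 5, 3).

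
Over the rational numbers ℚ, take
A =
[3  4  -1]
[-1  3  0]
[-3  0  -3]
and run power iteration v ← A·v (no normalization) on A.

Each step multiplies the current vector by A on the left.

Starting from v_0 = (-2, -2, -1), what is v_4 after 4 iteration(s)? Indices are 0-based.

v_0 = (-2, -2, -1).
v_1 = A·v_0 = (-13, -4, 9).
v_2 = A·v_1 = (-64, 1, 12).
v_3 = A·v_2 = (-200, 67, 156).
v_4 = A·v_3 = (-488, 401, 132).

v_4 = (-488, 401, 132)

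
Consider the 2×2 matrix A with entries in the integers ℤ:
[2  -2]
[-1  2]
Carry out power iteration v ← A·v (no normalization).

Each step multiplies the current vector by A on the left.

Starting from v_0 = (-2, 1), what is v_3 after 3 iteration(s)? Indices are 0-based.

v_0 = (-2, 1).
v_1 = A·v_0 = (-6, 4).
v_2 = A·v_1 = (-20, 14).
v_3 = A·v_2 = (-68, 48).

v_3 = (-68, 48)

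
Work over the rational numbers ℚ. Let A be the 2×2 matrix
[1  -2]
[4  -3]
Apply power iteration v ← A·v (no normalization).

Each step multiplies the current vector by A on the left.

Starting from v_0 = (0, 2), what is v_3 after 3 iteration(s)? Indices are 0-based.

v_0 = (0, 2).
v_1 = A·v_0 = (-4, -6).
v_2 = A·v_1 = (8, 2).
v_3 = A·v_2 = (4, 26).

v_3 = (4, 26)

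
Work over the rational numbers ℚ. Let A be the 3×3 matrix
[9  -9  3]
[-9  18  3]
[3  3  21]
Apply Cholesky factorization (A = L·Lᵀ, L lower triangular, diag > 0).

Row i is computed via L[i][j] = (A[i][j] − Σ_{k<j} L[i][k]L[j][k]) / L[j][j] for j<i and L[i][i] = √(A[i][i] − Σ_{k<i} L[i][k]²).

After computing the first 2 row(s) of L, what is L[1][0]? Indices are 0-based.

L[1][0] = -3

Step 1: L[0][0] = √(9) = 3.
  L[1][0] = (-9) / L[0][0] = -3.
Step 2: L[1][1] = √(9) = 3.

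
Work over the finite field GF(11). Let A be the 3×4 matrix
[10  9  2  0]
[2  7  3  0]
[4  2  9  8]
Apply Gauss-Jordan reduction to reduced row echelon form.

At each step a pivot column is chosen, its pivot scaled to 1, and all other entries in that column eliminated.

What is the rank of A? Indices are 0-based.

step 1: normalize row 0 (÷10) = (1, 2, 9, 0)
  row 1: subtract 2×row0 = (0, 3, 7, 0)
  row 2: subtract 4×row0 = (0, 5, 6, 8)
step 2: normalize row 1 (÷3) = (0, 1, 6, 0)
  row 0: subtract 2×row1 = (1, 0, 8, 0)
  row 2: subtract 5×row1 = (0, 0, 9, 8)
step 3: normalize row 2 (÷9) = (0, 0, 1, 7)
  row 0: subtract 8×row2 = (1, 0, 0, 10)
  row 1: subtract 6×row2 = (0, 1, 0, 2)

rank = 3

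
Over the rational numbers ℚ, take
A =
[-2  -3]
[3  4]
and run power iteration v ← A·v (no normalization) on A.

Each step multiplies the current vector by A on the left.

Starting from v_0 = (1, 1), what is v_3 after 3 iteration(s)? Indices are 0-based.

v_0 = (1, 1).
v_1 = A·v_0 = (-5, 7).
v_2 = A·v_1 = (-11, 13).
v_3 = A·v_2 = (-17, 19).

v_3 = (-17, 19)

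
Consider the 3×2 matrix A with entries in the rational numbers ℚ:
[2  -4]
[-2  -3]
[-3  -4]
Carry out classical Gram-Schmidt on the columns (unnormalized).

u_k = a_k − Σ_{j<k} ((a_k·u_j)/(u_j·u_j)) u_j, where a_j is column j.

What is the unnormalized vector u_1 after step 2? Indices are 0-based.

Step 1: u_0 = a_0 = (2, -2, -3).
Step 2: u_1 = a_1 − (10/17)·u_0 = (-88/17, -31/17, -38/17).

u_1 = (-88/17, -31/17, -38/17)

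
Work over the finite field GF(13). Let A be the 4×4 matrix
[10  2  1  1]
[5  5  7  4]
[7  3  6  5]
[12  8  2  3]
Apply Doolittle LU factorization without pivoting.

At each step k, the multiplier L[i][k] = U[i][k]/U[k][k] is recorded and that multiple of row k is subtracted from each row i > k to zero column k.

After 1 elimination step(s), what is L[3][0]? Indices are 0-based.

L[3][0] = 9

k=0: U[0][0]=10
  eliminate (1,0): mult=7, new row 1: (0, 4, 0, 10); set L[1][0]=7
  eliminate (2,0): mult=2, new row 2: (0, 12, 4, 3); set L[2][0]=2
  eliminate (3,0): mult=9, new row 3: (0, 3, 6, 7); set L[3][0]=9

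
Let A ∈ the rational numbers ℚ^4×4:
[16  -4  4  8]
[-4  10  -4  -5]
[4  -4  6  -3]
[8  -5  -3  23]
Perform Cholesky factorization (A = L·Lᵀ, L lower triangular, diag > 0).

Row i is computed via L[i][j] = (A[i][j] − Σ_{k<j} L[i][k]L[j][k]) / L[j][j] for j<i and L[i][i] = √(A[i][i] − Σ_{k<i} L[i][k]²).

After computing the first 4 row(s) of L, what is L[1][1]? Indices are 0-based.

L[1][1] = 3

Step 1: L[0][0] = √(16) = 4.
  L[1][0] = (-4) / L[0][0] = -1.
Step 2: L[1][1] = √(9) = 3.
  L[2][0] = (4) / L[0][0] = 1.
  L[2][1] = (-3) / L[1][1] = -1.
Step 3: L[2][2] = √(4) = 2.
  L[3][0] = (8) / L[0][0] = 2.
  L[3][1] = (-3) / L[1][1] = -1.
  L[3][2] = (-6) / L[2][2] = -3.
Step 4: L[3][3] = √(9) = 3.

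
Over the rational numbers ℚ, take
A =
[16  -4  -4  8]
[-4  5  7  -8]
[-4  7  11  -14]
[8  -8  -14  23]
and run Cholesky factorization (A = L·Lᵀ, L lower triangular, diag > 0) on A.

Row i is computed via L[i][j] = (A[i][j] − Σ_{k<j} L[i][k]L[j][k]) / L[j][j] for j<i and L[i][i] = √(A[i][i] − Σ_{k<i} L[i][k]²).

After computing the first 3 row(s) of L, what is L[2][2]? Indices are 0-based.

Step 1: L[0][0] = √(16) = 4.
  L[1][0] = (-4) / L[0][0] = -1.
Step 2: L[1][1] = √(4) = 2.
  L[2][0] = (-4) / L[0][0] = -1.
  L[2][1] = (6) / L[1][1] = 3.
Step 3: L[2][2] = √(1) = 1.

L[2][2] = 1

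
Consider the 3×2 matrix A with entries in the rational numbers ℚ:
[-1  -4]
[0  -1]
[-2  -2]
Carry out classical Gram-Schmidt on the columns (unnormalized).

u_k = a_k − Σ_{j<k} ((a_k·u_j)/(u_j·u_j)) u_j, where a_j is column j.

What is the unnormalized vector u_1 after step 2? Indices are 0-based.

u_1 = (-12/5, -1, 6/5)

Step 1: u_0 = a_0 = (-1, 0, -2).
Step 2: u_1 = a_1 − (8/5)·u_0 = (-12/5, -1, 6/5).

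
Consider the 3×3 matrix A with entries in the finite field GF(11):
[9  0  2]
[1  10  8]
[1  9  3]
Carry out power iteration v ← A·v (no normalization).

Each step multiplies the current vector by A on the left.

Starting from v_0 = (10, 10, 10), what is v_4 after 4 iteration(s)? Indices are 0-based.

v_0 = (10, 10, 10).
v_1 = A·v_0 = (0, 3, 9).
v_2 = A·v_1 = (7, 3, 10).
v_3 = A·v_2 = (6, 7, 9).
v_4 = A·v_3 = (6, 5, 8).

v_4 = (6, 5, 8)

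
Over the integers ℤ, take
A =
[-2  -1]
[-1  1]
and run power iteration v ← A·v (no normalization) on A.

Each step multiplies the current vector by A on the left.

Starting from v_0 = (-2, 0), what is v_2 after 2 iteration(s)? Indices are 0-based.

v_0 = (-2, 0).
v_1 = A·v_0 = (4, 2).
v_2 = A·v_1 = (-10, -2).

v_2 = (-10, -2)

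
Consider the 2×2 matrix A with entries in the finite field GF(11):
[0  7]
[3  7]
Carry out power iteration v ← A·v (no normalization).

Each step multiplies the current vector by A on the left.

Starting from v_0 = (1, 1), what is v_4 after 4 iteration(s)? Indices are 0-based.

v_4 = (0, 8)

v_0 = (1, 1).
v_1 = A·v_0 = (7, 10).
v_2 = A·v_1 = (4, 3).
v_3 = A·v_2 = (10, 0).
v_4 = A·v_3 = (0, 8).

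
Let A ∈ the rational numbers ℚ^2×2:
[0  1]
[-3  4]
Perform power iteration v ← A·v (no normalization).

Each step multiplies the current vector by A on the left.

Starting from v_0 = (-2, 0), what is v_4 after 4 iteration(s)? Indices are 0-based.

v_0 = (-2, 0).
v_1 = A·v_0 = (0, 6).
v_2 = A·v_1 = (6, 24).
v_3 = A·v_2 = (24, 78).
v_4 = A·v_3 = (78, 240).

v_4 = (78, 240)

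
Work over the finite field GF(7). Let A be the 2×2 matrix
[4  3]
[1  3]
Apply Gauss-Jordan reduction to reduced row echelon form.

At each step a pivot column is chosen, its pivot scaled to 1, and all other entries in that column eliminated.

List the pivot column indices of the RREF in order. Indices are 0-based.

[1] R0 /= 4  ⇒  (1, 6)
     R1 -= 1·R0  ⇒  (0, 4)
[2] R1 /= 4  ⇒  (0, 1)
     R0 -= 6·R1  ⇒  (1, 0)

pivot columns: 0, 1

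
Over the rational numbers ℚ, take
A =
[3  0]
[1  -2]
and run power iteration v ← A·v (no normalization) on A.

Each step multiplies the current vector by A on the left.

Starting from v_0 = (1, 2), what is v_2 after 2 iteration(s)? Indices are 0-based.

v_2 = (9, 9)

v_0 = (1, 2).
v_1 = A·v_0 = (3, -3).
v_2 = A·v_1 = (9, 9).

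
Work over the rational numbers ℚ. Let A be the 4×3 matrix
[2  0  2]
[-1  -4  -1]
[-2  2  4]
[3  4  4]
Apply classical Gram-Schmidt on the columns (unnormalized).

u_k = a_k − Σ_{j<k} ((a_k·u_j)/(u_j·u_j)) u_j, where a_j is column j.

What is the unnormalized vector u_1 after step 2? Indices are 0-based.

u_1 = (-4/3, -10/3, 10/3, 2)

Step 1: u_0 = a_0 = (2, -1, -2, 3).
Step 2: u_1 = a_1 − (2/3)·u_0 = (-4/3, -10/3, 10/3, 2).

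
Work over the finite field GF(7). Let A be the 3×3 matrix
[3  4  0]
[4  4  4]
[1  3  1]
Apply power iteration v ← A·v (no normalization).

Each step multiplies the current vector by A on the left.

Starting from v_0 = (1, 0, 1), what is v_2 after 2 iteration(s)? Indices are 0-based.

v_0 = (1, 0, 1).
v_1 = A·v_0 = (3, 1, 2).
v_2 = A·v_1 = (6, 3, 1).

v_2 = (6, 3, 1)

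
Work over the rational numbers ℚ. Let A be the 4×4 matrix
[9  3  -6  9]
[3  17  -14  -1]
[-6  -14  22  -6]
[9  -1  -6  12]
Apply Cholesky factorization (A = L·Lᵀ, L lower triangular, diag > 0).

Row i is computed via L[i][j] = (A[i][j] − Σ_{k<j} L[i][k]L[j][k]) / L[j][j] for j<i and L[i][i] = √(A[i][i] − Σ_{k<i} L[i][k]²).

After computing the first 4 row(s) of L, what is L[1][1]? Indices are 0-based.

L[1][1] = 4

Step 1: L[0][0] = √(9) = 3.
  L[1][0] = (3) / L[0][0] = 1.
Step 2: L[1][1] = √(16) = 4.
  L[2][0] = (-6) / L[0][0] = -2.
  L[2][1] = (-12) / L[1][1] = -3.
Step 3: L[2][2] = √(9) = 3.
  L[3][0] = (9) / L[0][0] = 3.
  L[3][1] = (-4) / L[1][1] = -1.
  L[3][2] = (-3) / L[2][2] = -1.
Step 4: L[3][3] = √(1) = 1.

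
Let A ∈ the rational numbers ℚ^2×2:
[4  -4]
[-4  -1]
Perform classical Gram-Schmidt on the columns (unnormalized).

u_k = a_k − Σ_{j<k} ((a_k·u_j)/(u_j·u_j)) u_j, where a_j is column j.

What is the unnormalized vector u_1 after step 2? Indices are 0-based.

Step 1: u_0 = a_0 = (4, -4).
Step 2: u_1 = a_1 − (-3/8)·u_0 = (-5/2, -5/2).

u_1 = (-5/2, -5/2)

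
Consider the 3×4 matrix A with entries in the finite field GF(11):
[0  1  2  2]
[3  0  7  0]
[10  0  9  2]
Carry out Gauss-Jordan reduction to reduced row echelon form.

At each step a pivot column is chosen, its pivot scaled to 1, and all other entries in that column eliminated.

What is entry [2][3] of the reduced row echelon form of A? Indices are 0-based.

M[2][3] = 6

[1] R0 <-> R1
[1] R0 /= 3  ⇒  (1, 0, 6, 0)
     R2 -= 10·R0  ⇒  (0, 0, 4, 2)
[2] R1 /= 1  ⇒  (0, 1, 2, 2)
[3] R2 /= 4  ⇒  (0, 0, 1, 6)
     R0 -= 6·R2  ⇒  (1, 0, 0, 8)
     R1 -= 2·R2  ⇒  (0, 1, 0, 1)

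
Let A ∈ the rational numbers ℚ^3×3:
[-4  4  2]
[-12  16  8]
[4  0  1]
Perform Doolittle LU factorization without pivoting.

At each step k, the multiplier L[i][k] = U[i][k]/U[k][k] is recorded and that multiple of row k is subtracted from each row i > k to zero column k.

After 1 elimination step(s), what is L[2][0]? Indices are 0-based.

[col 0] pivot -4
  R1 -= 3*R0 → (0, 4, 2)  (L[1][0] := 3)
  R2 -= -1*R0 → (0, 4, 3)  (L[2][0] := -1)

L[2][0] = -1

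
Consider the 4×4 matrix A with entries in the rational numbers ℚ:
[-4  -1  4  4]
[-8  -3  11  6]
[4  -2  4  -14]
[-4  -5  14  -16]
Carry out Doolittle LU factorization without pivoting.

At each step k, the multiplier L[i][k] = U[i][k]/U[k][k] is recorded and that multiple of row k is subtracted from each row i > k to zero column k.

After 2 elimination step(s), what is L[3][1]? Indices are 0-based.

L[3][1] = 4

[col 0] pivot -4
  R1 -= 2*R0 → (0, -1, 3, -2)  (L[1][0] := 2)
  R2 -= -1*R0 → (0, -3, 8, -10)  (L[2][0] := -1)
  R3 -= 1*R0 → (0, -4, 10, -20)  (L[3][0] := 1)
[col 1] pivot -1
  R2 -= 3*R1 → (0, 0, -1, -4)  (L[2][1] := 3)
  R3 -= 4*R1 → (0, 0, -2, -12)  (L[3][1] := 4)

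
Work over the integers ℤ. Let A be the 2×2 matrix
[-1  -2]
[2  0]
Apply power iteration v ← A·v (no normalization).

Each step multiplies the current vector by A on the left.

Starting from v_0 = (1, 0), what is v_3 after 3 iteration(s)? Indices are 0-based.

v_3 = (7, -6)

v_0 = (1, 0).
v_1 = A·v_0 = (-1, 2).
v_2 = A·v_1 = (-3, -2).
v_3 = A·v_2 = (7, -6).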